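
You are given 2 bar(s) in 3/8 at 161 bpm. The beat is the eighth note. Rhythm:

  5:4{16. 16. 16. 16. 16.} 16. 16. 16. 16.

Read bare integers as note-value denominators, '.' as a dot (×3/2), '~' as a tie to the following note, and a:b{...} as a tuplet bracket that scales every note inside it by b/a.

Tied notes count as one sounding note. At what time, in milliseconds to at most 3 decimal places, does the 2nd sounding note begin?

note 2 onset = 3/5b = 223.602ms

1. 0.0ms @ 0 + 223.602ms (3/5)
2. 223.602ms @ 3/5 + 223.602ms (3/5)
3. 447.205ms @ 6/5 + 223.602ms (3/5)
4. 670.807ms @ 9/5 + 223.602ms (3/5)
5. 894.41ms @ 12/5 + 223.602ms (3/5)
6. 1118.012ms @ 3 + 279.503ms (3/4)
7. 1397.516ms @ 15/4 + 279.503ms (3/4)
8. 1677.019ms @ 9/2 + 279.503ms (3/4)
9. 1956.522ms @ 21/4 + 279.503ms (3/4)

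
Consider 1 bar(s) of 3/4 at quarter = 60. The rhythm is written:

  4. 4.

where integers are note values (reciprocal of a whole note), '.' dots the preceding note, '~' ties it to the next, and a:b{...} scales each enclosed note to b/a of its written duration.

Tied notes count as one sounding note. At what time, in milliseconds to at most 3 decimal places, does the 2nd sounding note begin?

note 2 onset = 3/2b = 1500.0ms

1. 0.0ms @ 0 + 1500.0ms (3/2)
2. 1500.0ms @ 3/2 + 1500.0ms (3/2)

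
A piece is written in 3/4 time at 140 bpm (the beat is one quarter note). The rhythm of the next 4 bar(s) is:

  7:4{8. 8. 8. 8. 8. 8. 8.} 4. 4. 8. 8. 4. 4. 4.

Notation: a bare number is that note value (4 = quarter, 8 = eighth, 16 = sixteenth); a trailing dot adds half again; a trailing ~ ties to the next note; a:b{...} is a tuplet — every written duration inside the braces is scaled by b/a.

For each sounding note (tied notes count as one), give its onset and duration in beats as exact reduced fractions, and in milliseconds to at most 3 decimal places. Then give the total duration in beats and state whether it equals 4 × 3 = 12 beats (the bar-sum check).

1) 0.0ms=0b +183.673ms=3/7b
2) 183.673ms=3/7b +183.673ms=3/7b
3) 367.347ms=6/7b +183.673ms=3/7b
4) 551.02ms=9/7b +183.673ms=3/7b
5) 734.694ms=12/7b +183.673ms=3/7b
6) 918.367ms=15/7b +183.673ms=3/7b
7) 1102.041ms=18/7b +183.673ms=3/7b
8) 1285.714ms=3b +642.857ms=3/2b
9) 1928.571ms=9/2b +642.857ms=3/2b
10) 2571.429ms=6b +321.429ms=3/4b
11) 2892.857ms=27/4b +321.429ms=3/4b
12) 3214.286ms=15/2b +642.857ms=3/2b
13) 3857.143ms=9b +642.857ms=3/2b
14) 4500.0ms=21/2b +642.857ms=3/2b
Σ=12b of 12 (140bpm 3/4) — PASS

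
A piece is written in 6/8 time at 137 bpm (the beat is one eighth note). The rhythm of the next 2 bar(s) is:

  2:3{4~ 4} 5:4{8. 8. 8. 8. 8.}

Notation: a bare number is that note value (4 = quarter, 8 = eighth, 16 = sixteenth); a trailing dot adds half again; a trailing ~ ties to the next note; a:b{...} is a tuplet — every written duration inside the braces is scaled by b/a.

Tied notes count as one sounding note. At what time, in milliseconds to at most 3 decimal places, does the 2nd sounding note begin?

note 2 onset = 6b = 2627.737ms

1. 0.0ms @ 0 + 2627.737ms (6)
2. 2627.737ms @ 6 + 525.547ms (6/5)
3. 3153.285ms @ 36/5 + 525.547ms (6/5)
4. 3678.832ms @ 42/5 + 525.547ms (6/5)
5. 4204.38ms @ 48/5 + 525.547ms (6/5)
6. 4729.927ms @ 54/5 + 525.547ms (6/5)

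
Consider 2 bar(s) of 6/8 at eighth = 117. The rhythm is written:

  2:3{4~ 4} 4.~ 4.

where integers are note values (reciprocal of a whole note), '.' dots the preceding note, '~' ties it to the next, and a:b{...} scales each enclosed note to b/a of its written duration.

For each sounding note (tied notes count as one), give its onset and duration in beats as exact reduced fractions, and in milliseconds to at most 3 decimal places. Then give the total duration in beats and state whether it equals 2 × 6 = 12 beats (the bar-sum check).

1) 0.0ms=0b +3076.923ms=6b
2) 3076.923ms=6b +3076.923ms=6b
Σ=12b of 12 (117bpm 6/8) — PASS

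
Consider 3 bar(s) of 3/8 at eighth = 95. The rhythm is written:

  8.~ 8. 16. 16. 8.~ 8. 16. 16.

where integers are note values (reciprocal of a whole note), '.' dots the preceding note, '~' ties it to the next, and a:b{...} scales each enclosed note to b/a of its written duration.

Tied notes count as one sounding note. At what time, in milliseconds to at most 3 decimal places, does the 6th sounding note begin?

1. 0.0ms @ 0 + 1894.737ms (3)
2. 1894.737ms @ 3 + 473.684ms (3/4)
3. 2368.421ms @ 15/4 + 473.684ms (3/4)
4. 2842.105ms @ 9/2 + 1894.737ms (3)
5. 4736.842ms @ 15/2 + 473.684ms (3/4)
6. 5210.526ms @ 33/4 + 473.684ms (3/4)

note 6 onset = 33/4b = 5210.526ms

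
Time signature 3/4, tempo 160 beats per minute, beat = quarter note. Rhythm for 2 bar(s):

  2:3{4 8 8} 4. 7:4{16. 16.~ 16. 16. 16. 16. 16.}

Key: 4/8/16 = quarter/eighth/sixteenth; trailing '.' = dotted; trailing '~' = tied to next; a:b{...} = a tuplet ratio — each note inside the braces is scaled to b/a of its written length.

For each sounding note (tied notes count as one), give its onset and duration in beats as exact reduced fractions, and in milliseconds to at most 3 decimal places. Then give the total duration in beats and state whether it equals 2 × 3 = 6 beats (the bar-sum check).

1) 0.0ms=0b +562.5ms=3/2b
2) 562.5ms=3/2b +281.25ms=3/4b
3) 843.75ms=9/4b +281.25ms=3/4b
4) 1125.0ms=3b +562.5ms=3/2b
5) 1687.5ms=9/2b +80.357ms=3/14b
6) 1767.857ms=33/7b +160.714ms=3/7b
7) 1928.571ms=36/7b +80.357ms=3/14b
8) 2008.929ms=75/14b +80.357ms=3/14b
9) 2089.286ms=39/7b +80.357ms=3/14b
10) 2169.643ms=81/14b +80.357ms=3/14b
Σ=6b of 6 (160bpm 3/4) — PASS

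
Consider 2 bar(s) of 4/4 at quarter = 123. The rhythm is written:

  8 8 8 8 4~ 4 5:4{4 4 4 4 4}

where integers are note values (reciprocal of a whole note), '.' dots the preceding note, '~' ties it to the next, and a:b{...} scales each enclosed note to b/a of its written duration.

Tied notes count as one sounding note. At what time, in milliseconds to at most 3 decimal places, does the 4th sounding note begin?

1. 0.0ms @ 0 + 243.902ms (1/2)
2. 243.902ms @ 1/2 + 243.902ms (1/2)
3. 487.805ms @ 1 + 243.902ms (1/2)
4. 731.707ms @ 3/2 + 243.902ms (1/2)
5. 975.61ms @ 2 + 975.61ms (2)
6. 1951.22ms @ 4 + 390.244ms (4/5)
7. 2341.463ms @ 24/5 + 390.244ms (4/5)
8. 2731.707ms @ 28/5 + 390.244ms (4/5)
9. 3121.951ms @ 32/5 + 390.244ms (4/5)
10. 3512.195ms @ 36/5 + 390.244ms (4/5)

note 4 onset = 3/2b = 731.707ms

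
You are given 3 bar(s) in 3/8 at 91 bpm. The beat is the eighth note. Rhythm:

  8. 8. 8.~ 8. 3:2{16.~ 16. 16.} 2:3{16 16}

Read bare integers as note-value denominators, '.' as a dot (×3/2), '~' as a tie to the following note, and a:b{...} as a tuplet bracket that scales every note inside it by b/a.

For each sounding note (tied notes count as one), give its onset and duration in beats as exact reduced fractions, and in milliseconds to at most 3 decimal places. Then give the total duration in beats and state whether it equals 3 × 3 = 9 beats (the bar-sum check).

1) 0.0ms=0b +989.011ms=3/2b
2) 989.011ms=3/2b +989.011ms=3/2b
3) 1978.022ms=3b +1978.022ms=3b
4) 3956.044ms=6b +659.341ms=1b
5) 4615.385ms=7b +329.67ms=1/2b
6) 4945.055ms=15/2b +494.505ms=3/4b
7) 5439.56ms=33/4b +494.505ms=3/4b
Σ=9b of 9 (91bpm 3/8) — PASS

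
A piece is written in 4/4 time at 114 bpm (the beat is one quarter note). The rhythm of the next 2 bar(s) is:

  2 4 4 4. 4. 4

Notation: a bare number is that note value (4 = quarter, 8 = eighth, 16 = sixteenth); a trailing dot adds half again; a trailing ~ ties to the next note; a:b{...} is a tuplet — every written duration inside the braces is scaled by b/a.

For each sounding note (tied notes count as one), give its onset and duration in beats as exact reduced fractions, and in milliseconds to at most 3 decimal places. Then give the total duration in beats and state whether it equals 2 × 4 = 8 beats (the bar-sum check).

1) 0.0ms=0b +1052.632ms=2b
2) 1052.632ms=2b +526.316ms=1b
3) 1578.947ms=3b +526.316ms=1b
4) 2105.263ms=4b +789.474ms=3/2b
5) 2894.737ms=11/2b +789.474ms=3/2b
6) 3684.211ms=7b +526.316ms=1b
Σ=8b of 8 (114bpm 4/4) — PASS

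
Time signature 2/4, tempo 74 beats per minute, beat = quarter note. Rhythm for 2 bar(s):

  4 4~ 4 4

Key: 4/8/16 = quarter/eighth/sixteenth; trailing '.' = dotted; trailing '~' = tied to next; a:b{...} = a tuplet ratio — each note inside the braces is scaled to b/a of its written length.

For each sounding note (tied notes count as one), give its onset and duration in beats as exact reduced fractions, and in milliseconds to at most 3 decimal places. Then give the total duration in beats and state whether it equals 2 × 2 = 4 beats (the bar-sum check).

1) 0.0ms=0b +810.811ms=1b
2) 810.811ms=1b +1621.622ms=2b
3) 2432.432ms=3b +810.811ms=1b
Σ=4b of 4 (74bpm 2/4) — PASS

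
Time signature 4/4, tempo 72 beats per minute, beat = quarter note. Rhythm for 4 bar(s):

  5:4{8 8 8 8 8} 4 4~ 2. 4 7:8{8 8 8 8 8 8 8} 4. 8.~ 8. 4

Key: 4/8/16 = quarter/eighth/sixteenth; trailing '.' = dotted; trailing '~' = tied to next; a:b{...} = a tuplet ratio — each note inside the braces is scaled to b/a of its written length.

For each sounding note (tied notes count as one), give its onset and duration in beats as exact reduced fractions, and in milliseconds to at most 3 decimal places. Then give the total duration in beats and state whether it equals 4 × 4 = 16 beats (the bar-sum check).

1) 0.0ms=0b +333.333ms=2/5b
2) 333.333ms=2/5b +333.333ms=2/5b
3) 666.667ms=4/5b +333.333ms=2/5b
4) 1000.0ms=6/5b +333.333ms=2/5b
5) 1333.333ms=8/5b +333.333ms=2/5b
6) 1666.667ms=2b +833.333ms=1b
7) 2500.0ms=3b +3333.333ms=4b
8) 5833.333ms=7b +833.333ms=1b
9) 6666.667ms=8b +476.19ms=4/7b
10) 7142.857ms=60/7b +476.19ms=4/7b
11) 7619.048ms=64/7b +476.19ms=4/7b
12) 8095.238ms=68/7b +476.19ms=4/7b
13) 8571.429ms=72/7b +476.19ms=4/7b
14) 9047.619ms=76/7b +476.19ms=4/7b
15) 9523.81ms=80/7b +476.19ms=4/7b
16) 10000.0ms=12b +1250.0ms=3/2b
17) 11250.0ms=27/2b +1250.0ms=3/2b
18) 12500.0ms=15b +833.333ms=1b
Σ=16b of 16 (72bpm 4/4) — PASS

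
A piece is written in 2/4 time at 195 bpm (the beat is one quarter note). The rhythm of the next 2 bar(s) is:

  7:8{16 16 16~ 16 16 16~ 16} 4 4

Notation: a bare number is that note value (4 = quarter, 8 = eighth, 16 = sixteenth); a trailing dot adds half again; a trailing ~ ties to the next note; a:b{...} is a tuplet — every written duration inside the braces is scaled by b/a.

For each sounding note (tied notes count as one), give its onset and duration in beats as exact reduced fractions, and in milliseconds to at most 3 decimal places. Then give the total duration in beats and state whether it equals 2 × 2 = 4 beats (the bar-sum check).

1) 0.0ms=0b +87.912ms=2/7b
2) 87.912ms=2/7b +87.912ms=2/7b
3) 175.824ms=4/7b +175.824ms=4/7b
4) 351.648ms=8/7b +87.912ms=2/7b
5) 439.56ms=10/7b +175.824ms=4/7b
6) 615.385ms=2b +307.692ms=1b
7) 923.077ms=3b +307.692ms=1b
Σ=4b of 4 (195bpm 2/4) — PASS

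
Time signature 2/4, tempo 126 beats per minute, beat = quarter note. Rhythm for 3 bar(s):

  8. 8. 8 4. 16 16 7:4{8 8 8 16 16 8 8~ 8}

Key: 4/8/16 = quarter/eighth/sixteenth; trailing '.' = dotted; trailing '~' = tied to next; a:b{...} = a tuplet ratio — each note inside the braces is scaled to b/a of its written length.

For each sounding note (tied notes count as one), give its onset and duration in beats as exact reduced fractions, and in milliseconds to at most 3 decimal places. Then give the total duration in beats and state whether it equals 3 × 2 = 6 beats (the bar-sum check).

1) 0.0ms=0b +357.143ms=3/4b
2) 357.143ms=3/4b +357.143ms=3/4b
3) 714.286ms=3/2b +238.095ms=1/2b
4) 952.381ms=2b +714.286ms=3/2b
5) 1666.667ms=7/2b +119.048ms=1/4b
6) 1785.714ms=15/4b +119.048ms=1/4b
7) 1904.762ms=4b +136.054ms=2/7b
8) 2040.816ms=30/7b +136.054ms=2/7b
9) 2176.871ms=32/7b +136.054ms=2/7b
10) 2312.925ms=34/7b +68.027ms=1/7b
11) 2380.952ms=5b +68.027ms=1/7b
12) 2448.98ms=36/7b +136.054ms=2/7b
13) 2585.034ms=38/7b +272.109ms=4/7b
Σ=6b of 6 (126bpm 2/4) — PASS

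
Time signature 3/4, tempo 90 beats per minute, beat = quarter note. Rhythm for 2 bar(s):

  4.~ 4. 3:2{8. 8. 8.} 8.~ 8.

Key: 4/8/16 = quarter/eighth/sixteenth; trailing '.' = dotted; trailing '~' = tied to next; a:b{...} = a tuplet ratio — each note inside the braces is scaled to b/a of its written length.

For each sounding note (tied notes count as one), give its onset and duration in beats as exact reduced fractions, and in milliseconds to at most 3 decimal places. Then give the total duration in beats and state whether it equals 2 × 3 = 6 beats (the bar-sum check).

1) 0.0ms=0b +2000.0ms=3b
2) 2000.0ms=3b +333.333ms=1/2b
3) 2333.333ms=7/2b +333.333ms=1/2b
4) 2666.667ms=4b +333.333ms=1/2b
5) 3000.0ms=9/2b +1000.0ms=3/2b
Σ=6b of 6 (90bpm 3/4) — PASS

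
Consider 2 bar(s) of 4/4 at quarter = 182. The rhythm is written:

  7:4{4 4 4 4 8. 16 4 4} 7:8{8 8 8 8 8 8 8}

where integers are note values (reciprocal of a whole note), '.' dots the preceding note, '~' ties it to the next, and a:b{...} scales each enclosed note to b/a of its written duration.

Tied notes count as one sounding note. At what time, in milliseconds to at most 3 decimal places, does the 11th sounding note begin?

note 11 onset = 36/7b = 1695.447ms

1. 0.0ms @ 0 + 188.383ms (4/7)
2. 188.383ms @ 4/7 + 188.383ms (4/7)
3. 376.766ms @ 8/7 + 188.383ms (4/7)
4. 565.149ms @ 12/7 + 188.383ms (4/7)
5. 753.532ms @ 16/7 + 141.287ms (3/7)
6. 894.819ms @ 19/7 + 47.096ms (1/7)
7. 941.915ms @ 20/7 + 188.383ms (4/7)
8. 1130.298ms @ 24/7 + 188.383ms (4/7)
9. 1318.681ms @ 4 + 188.383ms (4/7)
10. 1507.064ms @ 32/7 + 188.383ms (4/7)
11. 1695.447ms @ 36/7 + 188.383ms (4/7)
12. 1883.83ms @ 40/7 + 188.383ms (4/7)
13. 2072.214ms @ 44/7 + 188.383ms (4/7)
14. 2260.597ms @ 48/7 + 188.383ms (4/7)
15. 2448.98ms @ 52/7 + 188.383ms (4/7)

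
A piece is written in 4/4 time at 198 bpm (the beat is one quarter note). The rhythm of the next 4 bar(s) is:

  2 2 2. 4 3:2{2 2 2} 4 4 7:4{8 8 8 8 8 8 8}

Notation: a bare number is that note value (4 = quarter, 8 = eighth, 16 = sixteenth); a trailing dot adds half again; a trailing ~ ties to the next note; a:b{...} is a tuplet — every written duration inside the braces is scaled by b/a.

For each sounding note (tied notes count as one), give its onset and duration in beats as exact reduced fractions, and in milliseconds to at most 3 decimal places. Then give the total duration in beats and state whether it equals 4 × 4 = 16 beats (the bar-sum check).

1) 0.0ms=0b +606.061ms=2b
2) 606.061ms=2b +606.061ms=2b
3) 1212.121ms=4b +909.091ms=3b
4) 2121.212ms=7b +303.03ms=1b
5) 2424.242ms=8b +404.04ms=4/3b
6) 2828.283ms=28/3b +404.04ms=4/3b
7) 3232.323ms=32/3b +404.04ms=4/3b
8) 3636.364ms=12b +303.03ms=1b
9) 3939.394ms=13b +303.03ms=1b
10) 4242.424ms=14b +86.58ms=2/7b
11) 4329.004ms=100/7b +86.58ms=2/7b
12) 4415.584ms=102/7b +86.58ms=2/7b
13) 4502.165ms=104/7b +86.58ms=2/7b
14) 4588.745ms=106/7b +86.58ms=2/7b
15) 4675.325ms=108/7b +86.58ms=2/7b
16) 4761.905ms=110/7b +86.58ms=2/7b
Σ=16b of 16 (198bpm 4/4) — PASS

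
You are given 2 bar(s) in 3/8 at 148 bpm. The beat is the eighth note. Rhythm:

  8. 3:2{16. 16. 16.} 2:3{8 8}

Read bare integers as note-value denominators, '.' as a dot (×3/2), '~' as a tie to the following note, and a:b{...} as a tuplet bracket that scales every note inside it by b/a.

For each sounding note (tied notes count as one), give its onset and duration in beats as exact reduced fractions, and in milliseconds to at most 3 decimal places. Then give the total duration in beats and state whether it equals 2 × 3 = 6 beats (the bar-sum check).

1) 0.0ms=0b +608.108ms=3/2b
2) 608.108ms=3/2b +202.703ms=1/2b
3) 810.811ms=2b +202.703ms=1/2b
4) 1013.514ms=5/2b +202.703ms=1/2b
5) 1216.216ms=3b +608.108ms=3/2b
6) 1824.324ms=9/2b +608.108ms=3/2b
Σ=6b of 6 (148bpm 3/8) — PASS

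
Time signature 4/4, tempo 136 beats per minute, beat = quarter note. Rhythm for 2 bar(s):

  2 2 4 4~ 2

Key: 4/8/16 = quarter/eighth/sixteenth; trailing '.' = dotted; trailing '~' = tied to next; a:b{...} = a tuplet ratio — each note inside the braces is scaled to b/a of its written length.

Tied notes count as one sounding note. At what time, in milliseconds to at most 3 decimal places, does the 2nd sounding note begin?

note 2 onset = 2b = 882.353ms

1. 0.0ms @ 0 + 882.353ms (2)
2. 882.353ms @ 2 + 882.353ms (2)
3. 1764.706ms @ 4 + 441.176ms (1)
4. 2205.882ms @ 5 + 1323.529ms (3)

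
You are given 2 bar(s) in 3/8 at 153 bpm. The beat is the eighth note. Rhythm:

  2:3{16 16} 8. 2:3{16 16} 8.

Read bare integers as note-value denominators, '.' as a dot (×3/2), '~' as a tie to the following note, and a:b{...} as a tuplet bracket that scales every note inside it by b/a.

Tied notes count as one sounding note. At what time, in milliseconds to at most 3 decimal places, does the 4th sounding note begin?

note 4 onset = 3b = 1176.471ms

1. 0.0ms @ 0 + 294.118ms (3/4)
2. 294.118ms @ 3/4 + 294.118ms (3/4)
3. 588.235ms @ 3/2 + 588.235ms (3/2)
4. 1176.471ms @ 3 + 294.118ms (3/4)
5. 1470.588ms @ 15/4 + 294.118ms (3/4)
6. 1764.706ms @ 9/2 + 588.235ms (3/2)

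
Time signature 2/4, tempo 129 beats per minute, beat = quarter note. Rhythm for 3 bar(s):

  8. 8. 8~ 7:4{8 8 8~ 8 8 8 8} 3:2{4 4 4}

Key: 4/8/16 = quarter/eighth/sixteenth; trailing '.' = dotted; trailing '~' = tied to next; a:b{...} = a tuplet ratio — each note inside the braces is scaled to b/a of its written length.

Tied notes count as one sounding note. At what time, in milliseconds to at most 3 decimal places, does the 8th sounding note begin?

1. 0.0ms @ 0 + 348.837ms (3/4)
2. 348.837ms @ 3/4 + 348.837ms (3/4)
3. 697.674ms @ 3/2 + 365.449ms (11/14)
4. 1063.123ms @ 16/7 + 132.89ms (2/7)
5. 1196.013ms @ 18/7 + 265.781ms (4/7)
6. 1461.794ms @ 22/7 + 132.89ms (2/7)
7. 1594.684ms @ 24/7 + 132.89ms (2/7)
8. 1727.575ms @ 26/7 + 132.89ms (2/7)
9. 1860.465ms @ 4 + 310.078ms (2/3)
10. 2170.543ms @ 14/3 + 310.078ms (2/3)
11. 2480.62ms @ 16/3 + 310.078ms (2/3)

note 8 onset = 26/7b = 1727.575ms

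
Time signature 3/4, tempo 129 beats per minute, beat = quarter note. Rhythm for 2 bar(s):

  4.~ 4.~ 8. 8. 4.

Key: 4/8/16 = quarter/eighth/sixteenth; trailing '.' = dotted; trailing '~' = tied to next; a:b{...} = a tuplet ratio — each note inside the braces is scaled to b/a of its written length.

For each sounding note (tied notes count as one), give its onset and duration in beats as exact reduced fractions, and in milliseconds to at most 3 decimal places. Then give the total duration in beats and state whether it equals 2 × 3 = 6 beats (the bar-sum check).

1) 0.0ms=0b +1744.186ms=15/4b
2) 1744.186ms=15/4b +348.837ms=3/4b
3) 2093.023ms=9/2b +697.674ms=3/2b
Σ=6b of 6 (129bpm 3/4) — PASS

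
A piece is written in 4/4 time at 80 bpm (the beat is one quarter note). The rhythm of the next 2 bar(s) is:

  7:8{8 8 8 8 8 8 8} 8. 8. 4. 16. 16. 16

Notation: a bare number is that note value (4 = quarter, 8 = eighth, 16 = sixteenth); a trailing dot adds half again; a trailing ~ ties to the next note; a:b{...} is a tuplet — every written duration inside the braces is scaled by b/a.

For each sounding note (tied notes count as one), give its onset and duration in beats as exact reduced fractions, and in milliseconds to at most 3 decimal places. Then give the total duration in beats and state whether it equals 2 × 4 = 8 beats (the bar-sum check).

1) 0.0ms=0b +428.571ms=4/7b
2) 428.571ms=4/7b +428.571ms=4/7b
3) 857.143ms=8/7b +428.571ms=4/7b
4) 1285.714ms=12/7b +428.571ms=4/7b
5) 1714.286ms=16/7b +428.571ms=4/7b
6) 2142.857ms=20/7b +428.571ms=4/7b
7) 2571.429ms=24/7b +428.571ms=4/7b
8) 3000.0ms=4b +562.5ms=3/4b
9) 3562.5ms=19/4b +562.5ms=3/4b
10) 4125.0ms=11/2b +1125.0ms=3/2b
11) 5250.0ms=7b +281.25ms=3/8b
12) 5531.25ms=59/8b +281.25ms=3/8b
13) 5812.5ms=31/4b +187.5ms=1/4b
Σ=8b of 8 (80bpm 4/4) — PASS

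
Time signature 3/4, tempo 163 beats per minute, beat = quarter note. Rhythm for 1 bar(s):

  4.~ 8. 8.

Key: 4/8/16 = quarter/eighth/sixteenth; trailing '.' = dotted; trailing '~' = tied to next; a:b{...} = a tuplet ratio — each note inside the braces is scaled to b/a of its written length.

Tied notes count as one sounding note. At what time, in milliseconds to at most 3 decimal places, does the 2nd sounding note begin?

1. 0.0ms @ 0 + 828.221ms (9/4)
2. 828.221ms @ 9/4 + 276.074ms (3/4)

note 2 onset = 9/4b = 828.221ms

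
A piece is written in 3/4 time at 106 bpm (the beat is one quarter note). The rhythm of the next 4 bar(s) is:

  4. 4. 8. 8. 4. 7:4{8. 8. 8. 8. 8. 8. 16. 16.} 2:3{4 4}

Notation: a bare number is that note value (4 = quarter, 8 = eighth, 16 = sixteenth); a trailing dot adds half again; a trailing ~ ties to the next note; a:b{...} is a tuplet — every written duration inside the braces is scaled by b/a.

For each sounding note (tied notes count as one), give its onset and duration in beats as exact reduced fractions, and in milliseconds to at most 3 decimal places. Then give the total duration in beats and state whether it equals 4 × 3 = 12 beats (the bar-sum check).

1) 0.0ms=0b +849.057ms=3/2b
2) 849.057ms=3/2b +849.057ms=3/2b
3) 1698.113ms=3b +424.528ms=3/4b
4) 2122.642ms=15/4b +424.528ms=3/4b
5) 2547.17ms=9/2b +849.057ms=3/2b
6) 3396.226ms=6b +242.588ms=3/7b
7) 3638.814ms=45/7b +242.588ms=3/7b
8) 3881.402ms=48/7b +242.588ms=3/7b
9) 4123.989ms=51/7b +242.588ms=3/7b
10) 4366.577ms=54/7b +242.588ms=3/7b
11) 4609.164ms=57/7b +242.588ms=3/7b
12) 4851.752ms=60/7b +121.294ms=3/14b
13) 4973.046ms=123/14b +121.294ms=3/14b
14) 5094.34ms=9b +849.057ms=3/2b
15) 5943.396ms=21/2b +849.057ms=3/2b
Σ=12b of 12 (106bpm 3/4) — PASS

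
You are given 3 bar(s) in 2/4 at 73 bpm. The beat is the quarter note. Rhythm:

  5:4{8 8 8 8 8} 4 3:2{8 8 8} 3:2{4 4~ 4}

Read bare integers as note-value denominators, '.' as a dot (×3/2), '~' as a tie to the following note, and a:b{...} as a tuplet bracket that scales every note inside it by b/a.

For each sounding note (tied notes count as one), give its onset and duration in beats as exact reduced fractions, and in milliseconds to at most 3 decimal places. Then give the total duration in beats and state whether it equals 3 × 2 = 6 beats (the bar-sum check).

1) 0.0ms=0b +328.767ms=2/5b
2) 328.767ms=2/5b +328.767ms=2/5b
3) 657.534ms=4/5b +328.767ms=2/5b
4) 986.301ms=6/5b +328.767ms=2/5b
5) 1315.068ms=8/5b +328.767ms=2/5b
6) 1643.836ms=2b +821.918ms=1b
7) 2465.753ms=3b +273.973ms=1/3b
8) 2739.726ms=10/3b +273.973ms=1/3b
9) 3013.699ms=11/3b +273.973ms=1/3b
10) 3287.671ms=4b +547.945ms=2/3b
11) 3835.616ms=14/3b +1095.89ms=4/3b
Σ=6b of 6 (73bpm 2/4) — PASS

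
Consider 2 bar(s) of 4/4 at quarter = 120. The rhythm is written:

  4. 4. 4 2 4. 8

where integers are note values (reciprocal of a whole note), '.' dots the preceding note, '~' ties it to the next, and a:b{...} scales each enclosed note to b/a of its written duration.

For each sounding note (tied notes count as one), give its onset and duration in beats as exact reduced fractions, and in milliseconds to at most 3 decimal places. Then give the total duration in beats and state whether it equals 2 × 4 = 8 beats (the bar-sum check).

1) 0.0ms=0b +750.0ms=3/2b
2) 750.0ms=3/2b +750.0ms=3/2b
3) 1500.0ms=3b +500.0ms=1b
4) 2000.0ms=4b +1000.0ms=2b
5) 3000.0ms=6b +750.0ms=3/2b
6) 3750.0ms=15/2b +250.0ms=1/2b
Σ=8b of 8 (120bpm 4/4) — PASS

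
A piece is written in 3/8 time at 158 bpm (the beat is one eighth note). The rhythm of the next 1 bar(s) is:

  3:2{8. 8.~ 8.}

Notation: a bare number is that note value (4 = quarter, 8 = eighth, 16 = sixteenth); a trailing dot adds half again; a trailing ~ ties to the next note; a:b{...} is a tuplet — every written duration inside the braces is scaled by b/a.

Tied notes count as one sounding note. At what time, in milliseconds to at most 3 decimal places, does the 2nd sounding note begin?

note 2 onset = 1b = 379.747ms

1. 0.0ms @ 0 + 379.747ms (1)
2. 379.747ms @ 1 + 759.494ms (2)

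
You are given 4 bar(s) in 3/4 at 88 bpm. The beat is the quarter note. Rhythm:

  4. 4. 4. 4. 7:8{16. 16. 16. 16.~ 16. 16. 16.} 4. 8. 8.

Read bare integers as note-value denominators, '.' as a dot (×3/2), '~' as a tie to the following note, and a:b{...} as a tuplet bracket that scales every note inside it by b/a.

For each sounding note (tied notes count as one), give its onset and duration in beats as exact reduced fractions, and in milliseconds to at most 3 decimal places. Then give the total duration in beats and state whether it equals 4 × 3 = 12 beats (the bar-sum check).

1) 0.0ms=0b +1022.727ms=3/2b
2) 1022.727ms=3/2b +1022.727ms=3/2b
3) 2045.455ms=3b +1022.727ms=3/2b
4) 3068.182ms=9/2b +1022.727ms=3/2b
5) 4090.909ms=6b +292.208ms=3/7b
6) 4383.117ms=45/7b +292.208ms=3/7b
7) 4675.325ms=48/7b +292.208ms=3/7b
8) 4967.532ms=51/7b +584.416ms=6/7b
9) 5551.948ms=57/7b +292.208ms=3/7b
10) 5844.156ms=60/7b +292.208ms=3/7b
11) 6136.364ms=9b +1022.727ms=3/2b
12) 7159.091ms=21/2b +511.364ms=3/4b
13) 7670.455ms=45/4b +511.364ms=3/4b
Σ=12b of 12 (88bpm 3/4) — PASS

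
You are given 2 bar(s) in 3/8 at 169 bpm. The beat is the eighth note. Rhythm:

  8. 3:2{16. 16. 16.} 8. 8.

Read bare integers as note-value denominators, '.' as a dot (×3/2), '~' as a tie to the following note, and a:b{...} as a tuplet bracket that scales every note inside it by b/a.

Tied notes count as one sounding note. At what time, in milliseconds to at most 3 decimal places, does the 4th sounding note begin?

note 4 onset = 5/2b = 887.574ms

1. 0.0ms @ 0 + 532.544ms (3/2)
2. 532.544ms @ 3/2 + 177.515ms (1/2)
3. 710.059ms @ 2 + 177.515ms (1/2)
4. 887.574ms @ 5/2 + 177.515ms (1/2)
5. 1065.089ms @ 3 + 532.544ms (3/2)
6. 1597.633ms @ 9/2 + 532.544ms (3/2)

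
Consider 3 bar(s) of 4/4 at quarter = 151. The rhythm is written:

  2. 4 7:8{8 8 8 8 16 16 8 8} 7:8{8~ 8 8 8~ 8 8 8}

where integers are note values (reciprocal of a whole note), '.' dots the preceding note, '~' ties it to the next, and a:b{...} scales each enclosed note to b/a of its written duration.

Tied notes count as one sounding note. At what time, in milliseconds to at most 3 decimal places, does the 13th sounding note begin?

note 13 onset = 68/7b = 3859.981ms

1. 0.0ms @ 0 + 1192.053ms (3)
2. 1192.053ms @ 3 + 397.351ms (1)
3. 1589.404ms @ 4 + 227.058ms (4/7)
4. 1816.462ms @ 32/7 + 227.058ms (4/7)
5. 2043.519ms @ 36/7 + 227.058ms (4/7)
6. 2270.577ms @ 40/7 + 227.058ms (4/7)
7. 2497.635ms @ 44/7 + 113.529ms (2/7)
8. 2611.164ms @ 46/7 + 113.529ms (2/7)
9. 2724.693ms @ 48/7 + 227.058ms (4/7)
10. 2951.75ms @ 52/7 + 227.058ms (4/7)
11. 3178.808ms @ 8 + 454.115ms (8/7)
12. 3632.923ms @ 64/7 + 227.058ms (4/7)
13. 3859.981ms @ 68/7 + 454.115ms (8/7)
14. 4314.096ms @ 76/7 + 227.058ms (4/7)
15. 4541.154ms @ 80/7 + 227.058ms (4/7)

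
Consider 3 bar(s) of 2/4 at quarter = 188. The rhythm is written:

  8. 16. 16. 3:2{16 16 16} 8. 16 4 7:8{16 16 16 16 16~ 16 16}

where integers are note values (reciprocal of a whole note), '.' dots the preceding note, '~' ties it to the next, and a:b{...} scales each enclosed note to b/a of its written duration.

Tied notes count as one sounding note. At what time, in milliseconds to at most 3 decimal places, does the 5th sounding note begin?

1. 0.0ms @ 0 + 239.362ms (3/4)
2. 239.362ms @ 3/4 + 119.681ms (3/8)
3. 359.043ms @ 9/8 + 119.681ms (3/8)
4. 478.723ms @ 3/2 + 53.191ms (1/6)
5. 531.915ms @ 5/3 + 53.191ms (1/6)
6. 585.106ms @ 11/6 + 53.191ms (1/6)
7. 638.298ms @ 2 + 239.362ms (3/4)
8. 877.66ms @ 11/4 + 79.787ms (1/4)
9. 957.447ms @ 3 + 319.149ms (1)
10. 1276.596ms @ 4 + 91.185ms (2/7)
11. 1367.781ms @ 30/7 + 91.185ms (2/7)
12. 1458.967ms @ 32/7 + 91.185ms (2/7)
13. 1550.152ms @ 34/7 + 91.185ms (2/7)
14. 1641.337ms @ 36/7 + 182.371ms (4/7)
15. 1823.708ms @ 40/7 + 91.185ms (2/7)

note 5 onset = 5/3b = 531.915ms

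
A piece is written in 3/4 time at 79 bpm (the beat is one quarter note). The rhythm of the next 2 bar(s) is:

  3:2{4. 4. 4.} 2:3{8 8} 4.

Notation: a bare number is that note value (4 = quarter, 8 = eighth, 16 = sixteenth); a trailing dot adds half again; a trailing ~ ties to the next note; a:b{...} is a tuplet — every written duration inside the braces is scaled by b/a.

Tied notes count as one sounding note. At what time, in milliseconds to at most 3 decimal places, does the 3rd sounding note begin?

note 3 onset = 2b = 1518.987ms

1. 0.0ms @ 0 + 759.494ms (1)
2. 759.494ms @ 1 + 759.494ms (1)
3. 1518.987ms @ 2 + 759.494ms (1)
4. 2278.481ms @ 3 + 569.62ms (3/4)
5. 2848.101ms @ 15/4 + 569.62ms (3/4)
6. 3417.722ms @ 9/2 + 1139.241ms (3/2)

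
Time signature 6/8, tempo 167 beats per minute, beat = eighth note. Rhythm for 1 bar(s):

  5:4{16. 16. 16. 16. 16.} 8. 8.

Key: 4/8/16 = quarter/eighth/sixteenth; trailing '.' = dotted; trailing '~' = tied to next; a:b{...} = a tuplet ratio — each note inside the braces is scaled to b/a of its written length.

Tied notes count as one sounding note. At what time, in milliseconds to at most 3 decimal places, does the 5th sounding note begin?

1. 0.0ms @ 0 + 215.569ms (3/5)
2. 215.569ms @ 3/5 + 215.569ms (3/5)
3. 431.138ms @ 6/5 + 215.569ms (3/5)
4. 646.707ms @ 9/5 + 215.569ms (3/5)
5. 862.275ms @ 12/5 + 215.569ms (3/5)
6. 1077.844ms @ 3 + 538.922ms (3/2)
7. 1616.766ms @ 9/2 + 538.922ms (3/2)

note 5 onset = 12/5b = 862.275ms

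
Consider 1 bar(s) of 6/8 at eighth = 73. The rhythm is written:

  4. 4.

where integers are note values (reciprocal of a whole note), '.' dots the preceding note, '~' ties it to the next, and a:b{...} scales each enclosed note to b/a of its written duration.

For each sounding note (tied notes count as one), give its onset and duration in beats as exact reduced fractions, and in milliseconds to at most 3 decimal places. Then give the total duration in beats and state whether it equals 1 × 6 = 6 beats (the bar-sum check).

1) 0.0ms=0b +2465.753ms=3b
2) 2465.753ms=3b +2465.753ms=3b
Σ=6b of 6 (73bpm 6/8) — PASS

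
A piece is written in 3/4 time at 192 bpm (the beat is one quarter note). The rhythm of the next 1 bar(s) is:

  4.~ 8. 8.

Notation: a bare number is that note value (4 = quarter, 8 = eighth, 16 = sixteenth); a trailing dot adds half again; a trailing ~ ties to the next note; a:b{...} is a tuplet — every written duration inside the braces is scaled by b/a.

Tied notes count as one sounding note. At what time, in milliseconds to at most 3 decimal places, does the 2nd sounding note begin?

1. 0.0ms @ 0 + 703.125ms (9/4)
2. 703.125ms @ 9/4 + 234.375ms (3/4)

note 2 onset = 9/4b = 703.125ms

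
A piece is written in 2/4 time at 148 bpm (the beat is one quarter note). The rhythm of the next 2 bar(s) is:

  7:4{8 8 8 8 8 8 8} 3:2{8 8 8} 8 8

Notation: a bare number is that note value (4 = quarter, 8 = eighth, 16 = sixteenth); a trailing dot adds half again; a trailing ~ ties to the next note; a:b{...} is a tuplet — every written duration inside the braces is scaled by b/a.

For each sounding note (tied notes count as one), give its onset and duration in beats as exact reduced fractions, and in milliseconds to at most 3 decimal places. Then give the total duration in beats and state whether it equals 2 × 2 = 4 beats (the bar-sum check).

1) 0.0ms=0b +115.83ms=2/7b
2) 115.83ms=2/7b +115.83ms=2/7b
3) 231.66ms=4/7b +115.83ms=2/7b
4) 347.49ms=6/7b +115.83ms=2/7b
5) 463.32ms=8/7b +115.83ms=2/7b
6) 579.151ms=10/7b +115.83ms=2/7b
7) 694.981ms=12/7b +115.83ms=2/7b
8) 810.811ms=2b +135.135ms=1/3b
9) 945.946ms=7/3b +135.135ms=1/3b
10) 1081.081ms=8/3b +135.135ms=1/3b
11) 1216.216ms=3b +202.703ms=1/2b
12) 1418.919ms=7/2b +202.703ms=1/2b
Σ=4b of 4 (148bpm 2/4) — PASS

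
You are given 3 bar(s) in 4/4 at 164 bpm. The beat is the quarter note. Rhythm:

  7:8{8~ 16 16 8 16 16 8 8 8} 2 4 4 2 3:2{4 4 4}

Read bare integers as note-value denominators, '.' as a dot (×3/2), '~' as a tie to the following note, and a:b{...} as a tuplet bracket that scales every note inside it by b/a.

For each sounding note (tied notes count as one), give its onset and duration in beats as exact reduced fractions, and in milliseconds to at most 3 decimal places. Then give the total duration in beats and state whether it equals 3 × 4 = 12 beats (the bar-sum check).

1) 0.0ms=0b +313.589ms=6/7b
2) 313.589ms=6/7b +104.53ms=2/7b
3) 418.118ms=8/7b +209.059ms=4/7b
4) 627.178ms=12/7b +104.53ms=2/7b
5) 731.707ms=2b +104.53ms=2/7b
6) 836.237ms=16/7b +209.059ms=4/7b
7) 1045.296ms=20/7b +209.059ms=4/7b
8) 1254.355ms=24/7b +209.059ms=4/7b
9) 1463.415ms=4b +731.707ms=2b
10) 2195.122ms=6b +365.854ms=1b
11) 2560.976ms=7b +365.854ms=1b
12) 2926.829ms=8b +731.707ms=2b
13) 3658.537ms=10b +243.902ms=2/3b
14) 3902.439ms=32/3b +243.902ms=2/3b
15) 4146.341ms=34/3b +243.902ms=2/3b
Σ=12b of 12 (164bpm 4/4) — PASS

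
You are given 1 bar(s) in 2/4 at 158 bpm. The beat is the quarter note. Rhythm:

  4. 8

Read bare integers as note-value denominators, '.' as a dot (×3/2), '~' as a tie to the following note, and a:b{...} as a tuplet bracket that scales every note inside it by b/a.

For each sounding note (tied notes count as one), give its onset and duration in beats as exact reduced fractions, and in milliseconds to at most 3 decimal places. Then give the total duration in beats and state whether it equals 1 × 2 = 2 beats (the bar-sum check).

1) 0.0ms=0b +569.62ms=3/2b
2) 569.62ms=3/2b +189.873ms=1/2b
Σ=2b of 2 (158bpm 2/4) — PASS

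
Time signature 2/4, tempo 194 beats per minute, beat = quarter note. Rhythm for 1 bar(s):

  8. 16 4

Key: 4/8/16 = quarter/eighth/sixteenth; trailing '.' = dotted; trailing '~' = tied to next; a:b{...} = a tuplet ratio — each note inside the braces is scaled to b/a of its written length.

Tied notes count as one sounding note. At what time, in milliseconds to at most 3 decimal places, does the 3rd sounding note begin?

note 3 onset = 1b = 309.278ms

1. 0.0ms @ 0 + 231.959ms (3/4)
2. 231.959ms @ 3/4 + 77.32ms (1/4)
3. 309.278ms @ 1 + 309.278ms (1)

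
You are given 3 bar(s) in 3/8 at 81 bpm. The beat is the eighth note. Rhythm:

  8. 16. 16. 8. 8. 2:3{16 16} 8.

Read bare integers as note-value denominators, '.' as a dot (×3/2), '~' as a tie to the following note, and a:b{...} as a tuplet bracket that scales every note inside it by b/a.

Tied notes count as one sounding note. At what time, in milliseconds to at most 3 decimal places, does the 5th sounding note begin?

1. 0.0ms @ 0 + 1111.111ms (3/2)
2. 1111.111ms @ 3/2 + 555.556ms (3/4)
3. 1666.667ms @ 9/4 + 555.556ms (3/4)
4. 2222.222ms @ 3 + 1111.111ms (3/2)
5. 3333.333ms @ 9/2 + 1111.111ms (3/2)
6. 4444.444ms @ 6 + 555.556ms (3/4)
7. 5000.0ms @ 27/4 + 555.556ms (3/4)
8. 5555.556ms @ 15/2 + 1111.111ms (3/2)

note 5 onset = 9/2b = 3333.333ms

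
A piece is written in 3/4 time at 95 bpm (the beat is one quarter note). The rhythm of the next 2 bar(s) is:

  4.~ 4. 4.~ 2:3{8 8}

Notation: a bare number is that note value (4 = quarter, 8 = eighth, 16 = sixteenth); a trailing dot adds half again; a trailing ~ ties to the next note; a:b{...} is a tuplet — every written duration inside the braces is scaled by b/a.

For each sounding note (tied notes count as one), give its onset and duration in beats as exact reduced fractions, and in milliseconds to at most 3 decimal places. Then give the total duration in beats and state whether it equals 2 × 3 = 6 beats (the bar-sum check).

1) 0.0ms=0b +1894.737ms=3b
2) 1894.737ms=3b +1421.053ms=9/4b
3) 3315.789ms=21/4b +473.684ms=3/4b
Σ=6b of 6 (95bpm 3/4) — PASS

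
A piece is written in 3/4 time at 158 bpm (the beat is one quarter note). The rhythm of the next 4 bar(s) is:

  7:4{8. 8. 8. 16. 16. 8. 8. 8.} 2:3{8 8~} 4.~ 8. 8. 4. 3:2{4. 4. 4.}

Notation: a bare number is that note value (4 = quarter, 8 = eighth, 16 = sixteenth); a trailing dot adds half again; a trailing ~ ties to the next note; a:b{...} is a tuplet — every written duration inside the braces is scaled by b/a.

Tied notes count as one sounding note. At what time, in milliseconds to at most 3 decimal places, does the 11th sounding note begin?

1. 0.0ms @ 0 + 162.749ms (3/7)
2. 162.749ms @ 3/7 + 162.749ms (3/7)
3. 325.497ms @ 6/7 + 162.749ms (3/7)
4. 488.246ms @ 9/7 + 81.374ms (3/14)
5. 569.62ms @ 3/2 + 81.374ms (3/14)
6. 650.995ms @ 12/7 + 162.749ms (3/7)
7. 813.743ms @ 15/7 + 162.749ms (3/7)
8. 976.492ms @ 18/7 + 162.749ms (3/7)
9. 1139.241ms @ 3 + 284.81ms (3/4)
10. 1424.051ms @ 15/4 + 1139.241ms (3)
11. 2563.291ms @ 27/4 + 284.81ms (3/4)
12. 2848.101ms @ 15/2 + 569.62ms (3/2)
13. 3417.722ms @ 9 + 379.747ms (1)
14. 3797.468ms @ 10 + 379.747ms (1)
15. 4177.215ms @ 11 + 379.747ms (1)

note 11 onset = 27/4b = 2563.291ms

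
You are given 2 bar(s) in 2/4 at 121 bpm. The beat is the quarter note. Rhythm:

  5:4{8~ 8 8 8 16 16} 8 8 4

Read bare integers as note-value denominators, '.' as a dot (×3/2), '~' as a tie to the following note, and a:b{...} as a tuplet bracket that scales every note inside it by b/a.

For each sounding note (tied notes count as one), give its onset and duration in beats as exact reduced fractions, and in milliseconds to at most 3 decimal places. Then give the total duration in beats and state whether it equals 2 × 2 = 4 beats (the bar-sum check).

1) 0.0ms=0b +396.694ms=4/5b
2) 396.694ms=4/5b +198.347ms=2/5b
3) 595.041ms=6/5b +198.347ms=2/5b
4) 793.388ms=8/5b +99.174ms=1/5b
5) 892.562ms=9/5b +99.174ms=1/5b
6) 991.736ms=2b +247.934ms=1/2b
7) 1239.669ms=5/2b +247.934ms=1/2b
8) 1487.603ms=3b +495.868ms=1b
Σ=4b of 4 (121bpm 2/4) — PASS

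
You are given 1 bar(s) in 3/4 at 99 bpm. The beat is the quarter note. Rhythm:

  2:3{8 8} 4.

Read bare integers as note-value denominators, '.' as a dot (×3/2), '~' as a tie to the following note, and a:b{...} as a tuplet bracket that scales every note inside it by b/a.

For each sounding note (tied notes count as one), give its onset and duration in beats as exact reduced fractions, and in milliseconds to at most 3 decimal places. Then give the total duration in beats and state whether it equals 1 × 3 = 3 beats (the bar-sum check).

1) 0.0ms=0b +454.545ms=3/4b
2) 454.545ms=3/4b +454.545ms=3/4b
3) 909.091ms=3/2b +909.091ms=3/2b
Σ=3b of 3 (99bpm 3/4) — PASS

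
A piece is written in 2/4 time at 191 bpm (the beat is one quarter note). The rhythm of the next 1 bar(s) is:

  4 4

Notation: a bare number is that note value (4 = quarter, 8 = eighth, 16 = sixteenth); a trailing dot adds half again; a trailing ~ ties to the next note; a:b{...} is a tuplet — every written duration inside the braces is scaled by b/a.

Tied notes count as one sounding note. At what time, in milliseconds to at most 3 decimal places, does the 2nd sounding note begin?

note 2 onset = 1b = 314.136ms

1. 0.0ms @ 0 + 314.136ms (1)
2. 314.136ms @ 1 + 314.136ms (1)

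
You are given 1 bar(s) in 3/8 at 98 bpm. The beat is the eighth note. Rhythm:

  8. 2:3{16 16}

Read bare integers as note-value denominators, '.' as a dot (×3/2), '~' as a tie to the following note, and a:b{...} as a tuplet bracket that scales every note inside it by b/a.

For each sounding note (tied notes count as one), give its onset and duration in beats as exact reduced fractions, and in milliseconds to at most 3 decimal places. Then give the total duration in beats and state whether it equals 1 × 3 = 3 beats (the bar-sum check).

1) 0.0ms=0b +918.367ms=3/2b
2) 918.367ms=3/2b +459.184ms=3/4b
3) 1377.551ms=9/4b +459.184ms=3/4b
Σ=3b of 3 (98bpm 3/8) — PASS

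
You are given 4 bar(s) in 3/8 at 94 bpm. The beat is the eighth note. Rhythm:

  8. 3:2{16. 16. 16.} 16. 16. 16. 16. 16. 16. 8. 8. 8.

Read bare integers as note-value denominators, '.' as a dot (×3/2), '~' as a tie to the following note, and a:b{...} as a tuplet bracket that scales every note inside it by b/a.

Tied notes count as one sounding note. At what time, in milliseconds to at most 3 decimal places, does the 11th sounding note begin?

1. 0.0ms @ 0 + 957.447ms (3/2)
2. 957.447ms @ 3/2 + 319.149ms (1/2)
3. 1276.596ms @ 2 + 319.149ms (1/2)
4. 1595.745ms @ 5/2 + 319.149ms (1/2)
5. 1914.894ms @ 3 + 478.723ms (3/4)
6. 2393.617ms @ 15/4 + 478.723ms (3/4)
7. 2872.34ms @ 9/2 + 478.723ms (3/4)
8. 3351.064ms @ 21/4 + 478.723ms (3/4)
9. 3829.787ms @ 6 + 478.723ms (3/4)
10. 4308.511ms @ 27/4 + 478.723ms (3/4)
11. 4787.234ms @ 15/2 + 957.447ms (3/2)
12. 5744.681ms @ 9 + 957.447ms (3/2)
13. 6702.128ms @ 21/2 + 957.447ms (3/2)

note 11 onset = 15/2b = 4787.234ms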